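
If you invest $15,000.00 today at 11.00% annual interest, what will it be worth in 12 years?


Future value formula: FV = PV × (1 + r)^t
FV = $15,000.00 × (1 + 0.11)^12
FV = $15,000.00 × 3.4984506
FV = $52,476.76

FV = PV × (1 + r)^t = $52,476.76


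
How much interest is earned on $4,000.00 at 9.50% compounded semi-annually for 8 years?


Compound interest earned = final amount − principal.
A = P(1 + r/n)^(nt) = $4,000.00 × (1 + 0.095/2)^(2 × 8) = $8,404.74
Interest = A − P = $8,404.74 − $4,000.00 = $4,404.74

Interest = A - P = $4,404.74


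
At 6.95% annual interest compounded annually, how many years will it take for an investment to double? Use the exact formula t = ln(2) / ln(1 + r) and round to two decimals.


Doubling condition: (1 + r)^t = 2
Take ln of both sides: t × ln(1 + r) = ln(2)
t = ln(2) / ln(1 + r)
t = 0.693147 / 0.067191
t = 10.32

t = ln(2) / ln(1 + r) = 10.32 years


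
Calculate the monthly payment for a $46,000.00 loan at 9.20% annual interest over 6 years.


Loan payment formula: PMT = PV × r / (1 − (1 + r)^(−n))
Monthly rate r = 0.092/12 ≈ 0.00766667, n = 72 months
Denominator: 1 − (1 + 0.092/12)^(−72) = 0.422989
PMT = $46,000.00 × (0.092/12) / 0.422989
PMT = $833.75 per month

PMT = PV × r / (1-(1+r)^(-n)) = $833.75/month


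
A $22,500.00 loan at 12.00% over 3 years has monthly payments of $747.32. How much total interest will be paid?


Total paid over the life of the loan = PMT × n.
Total paid = $747.32 × 36 = $26,903.52
Total interest = total paid − principal = $26,903.52 − $22,500.00 = $4,403.52

Total interest = (PMT × n) - PV = $4,403.52


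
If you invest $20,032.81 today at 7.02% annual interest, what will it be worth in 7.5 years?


Future value formula: FV = PV × (1 + r)^t
FV = $20,032.81 × (1 + 0.0702)^7.5
FV = $20,032.81 × 1.6633632
FV = $33,321.84

FV = PV × (1 + r)^t = $33,321.84


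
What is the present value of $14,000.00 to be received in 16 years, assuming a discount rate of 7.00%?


Present value formula: PV = FV / (1 + r)^t
PV = $14,000.00 / (1 + 0.07)^16
PV = $14,000.00 / 2.952164
PV = $4,742.28

PV = FV / (1 + r)^t = $4,742.28


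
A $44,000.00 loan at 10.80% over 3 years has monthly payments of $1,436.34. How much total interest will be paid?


Total paid over the life of the loan = PMT × n.
Total paid = $1,436.34 × 36 = $51,708.24
Total interest = total paid − principal = $51,708.24 − $44,000.00 = $7,708.24

Total interest = (PMT × n) - PV = $7,708.24


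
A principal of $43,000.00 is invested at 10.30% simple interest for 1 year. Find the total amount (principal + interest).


Total amount formula: A = P(1 + rt) = P + P·r·t
Interest: I = P × r × t = $43,000.00 × 0.103 × 1 = $4,429.00
A = P + I = $43,000.00 + $4,429.00 = $47,429.00

A = P + I = P(1 + rt) = $47,429.00


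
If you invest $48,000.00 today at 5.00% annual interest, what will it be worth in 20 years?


Future value formula: FV = PV × (1 + r)^t
FV = $48,000.00 × (1 + 0.05)^20
FV = $48,000.00 × 2.6532977
FV = $127,358.29

FV = PV × (1 + r)^t = $127,358.29


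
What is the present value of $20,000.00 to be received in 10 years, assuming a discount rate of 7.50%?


Present value formula: PV = FV / (1 + r)^t
PV = $20,000.00 / (1 + 0.075)^10
PV = $20,000.00 / 2.061032
PV = $9,703.88

PV = FV / (1 + r)^t = $9,703.88


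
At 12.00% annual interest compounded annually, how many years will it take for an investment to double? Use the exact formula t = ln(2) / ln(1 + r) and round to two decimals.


Doubling condition: (1 + r)^t = 2
Take ln of both sides: t × ln(1 + r) = ln(2)
t = ln(2) / ln(1 + r)
t = 0.693147 / 0.113329
t = 6.12

t = ln(2) / ln(1 + r) = 6.12 years


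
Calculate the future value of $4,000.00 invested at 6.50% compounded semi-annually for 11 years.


Compound interest formula: A = P(1 + r/n)^(nt)
A = $4,000.00 × (1 + 0.065/2)^(2 × 11)
Growth factor: (1 + 0.065/2)^22 = 2.021070
A = $4,000.00 × 2.021070
A = $8,084.28

A = P(1 + r/n)^(nt) = $8,084.28


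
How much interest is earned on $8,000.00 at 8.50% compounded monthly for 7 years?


Compound interest earned = final amount − principal.
A = P(1 + r/n)^(nt) = $8,000.00 × (1 + 0.085/12)^(12 × 7) = $14,473.86
Interest = A − P = $14,473.86 − $8,000.00 = $6,473.86

Interest = A - P = $6,473.86


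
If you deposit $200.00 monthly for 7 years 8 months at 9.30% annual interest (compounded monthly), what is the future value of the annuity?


Future value of an ordinary annuity: FV = PMT × ((1 + r)^n − 1) / r
Monthly rate r = 0.093/12 = 0.00775, n = 92
FV = $200.00 × ((1 + 0.093/12)^92 − 1) / (0.093/12)
FV = $200.00 × 133.484194
FV = $26,696.84

FV = PMT × ((1+r)^n - 1)/r = $26,696.84


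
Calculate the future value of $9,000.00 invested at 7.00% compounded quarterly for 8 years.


Compound interest formula: A = P(1 + r/n)^(nt)
A = $9,000.00 × (1 + 0.07/4)^(4 × 8)
Growth factor: (1 + 0.07/4)^32 = 1.742213
A = $9,000.00 × 1.742213
A = $15,679.92

A = P(1 + r/n)^(nt) = $15,679.92


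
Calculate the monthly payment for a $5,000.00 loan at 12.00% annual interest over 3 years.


Loan payment formula: PMT = PV × r / (1 − (1 + r)^(−n))
Monthly rate r = 0.12/12 = 0.01, n = 36 months
Denominator: 1 − (1 + 0.12/12)^(−36) = 0.301075
PMT = $5,000.00 × (0.12/12) / 0.301075
PMT = $166.07 per month

PMT = PV × r / (1-(1+r)^(-n)) = $166.07/month


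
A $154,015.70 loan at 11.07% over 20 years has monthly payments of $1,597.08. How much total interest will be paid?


Total paid over the life of the loan = PMT × n.
Total paid = $1,597.08 × 240 = $383,299.20
Total interest = total paid − principal = $383,299.20 − $154,015.70 = $229,283.50

Total interest = (PMT × n) - PV = $229,283.50


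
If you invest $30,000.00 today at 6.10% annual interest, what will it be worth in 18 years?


Future value formula: FV = PV × (1 + r)^t
FV = $30,000.00 × (1 + 0.061)^18
FV = $30,000.00 × 2.9031997
FV = $87,095.99

FV = PV × (1 + r)^t = $87,095.99


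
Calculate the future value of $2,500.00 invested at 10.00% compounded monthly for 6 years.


Compound interest formula: A = P(1 + r/n)^(nt)
A = $2,500.00 × (1 + 0.1/12)^(12 × 6)
Growth factor: (1 + 0.1/12)^72 = 1.8175943
A = $2,500.00 × 1.8175943
A = $4,543.99

A = P(1 + r/n)^(nt) = $4,543.99


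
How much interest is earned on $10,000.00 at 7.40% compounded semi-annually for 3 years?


Compound interest earned = final amount − principal.
A = P(1 + r/n)^(nt) = $10,000.00 × (1 + 0.074/2)^(2 × 3) = $12,435.77
Interest = A − P = $12,435.77 − $10,000.00 = $2,435.77

Interest = A - P = $2,435.77


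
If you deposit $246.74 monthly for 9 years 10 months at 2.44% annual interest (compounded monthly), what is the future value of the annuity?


Future value of an ordinary annuity: FV = PMT × ((1 + r)^n − 1) / r
Monthly rate r = 0.0244/12 ≈ 0.00203333, n = 118
FV = $246.74 × ((1 + 0.0244/12)^118 − 1) / (0.0244/12)
FV = $246.74 × 133.207270
FV = $32,867.56

FV = PMT × ((1+r)^n - 1)/r = $32,867.56


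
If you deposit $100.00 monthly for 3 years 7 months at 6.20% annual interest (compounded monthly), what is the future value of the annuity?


Future value of an ordinary annuity: FV = PMT × ((1 + r)^n − 1) / r
Monthly rate r = 0.062/12 ≈ 0.00516667, n = 43
FV = $100.00 × ((1 + 0.062/12)^43 − 1) / (0.062/12)
FV = $100.00 × 48.012666
FV = $4,801.27

FV = PMT × ((1+r)^n - 1)/r = $4,801.27


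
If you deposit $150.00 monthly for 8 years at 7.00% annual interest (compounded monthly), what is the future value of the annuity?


Future value of an ordinary annuity: FV = PMT × ((1 + r)^n − 1) / r
Monthly rate r = 0.07/12 ≈ 0.00583333, n = 96
FV = $150.00 × ((1 + 0.07/12)^96 − 1) / (0.07/12)
FV = $150.00 × 128.198821
FV = $19,229.82

FV = PMT × ((1+r)^n - 1)/r = $19,229.82


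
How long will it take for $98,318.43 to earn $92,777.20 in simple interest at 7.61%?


Rearrange the simple interest formula for t:
I = P × r × t  ⇒  t = I / (P × r)
t = $92,777.20 / ($98,318.43 × 0.0761)
t = 12.4

t = I/(P×r) = 12.4 years


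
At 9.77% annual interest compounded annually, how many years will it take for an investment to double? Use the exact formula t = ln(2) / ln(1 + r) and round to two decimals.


Doubling condition: (1 + r)^t = 2
Take ln of both sides: t × ln(1 + r) = ln(2)
t = ln(2) / ln(1 + r)
t = 0.693147 / 0.093217
t = 7.44

t = ln(2) / ln(1 + r) = 7.44 years


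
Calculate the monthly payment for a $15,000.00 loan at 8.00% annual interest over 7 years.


Loan payment formula: PMT = PV × r / (1 − (1 + r)^(−n))
Monthly rate r = 0.08/12 ≈ 0.00666667, n = 84 months
Denominator: 1 − (1 + 0.08/12)^(−84) = 0.427728
PMT = $15,000.00 × (0.08/12) / 0.427728
PMT = $233.79 per month

PMT = PV × r / (1-(1+r)^(-n)) = $233.79/month


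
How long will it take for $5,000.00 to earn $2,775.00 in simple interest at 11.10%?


Rearrange the simple interest formula for t:
I = P × r × t  ⇒  t = I / (P × r)
t = $2,775.00 / ($5,000.00 × 0.111)
t = 5

t = I/(P×r) = 5 years


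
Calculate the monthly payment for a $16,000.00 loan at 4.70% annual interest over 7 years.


Loan payment formula: PMT = PV × r / (1 − (1 + r)^(−n))
Monthly rate r = 0.047/12 ≈ 0.00391667, n = 84 months
Denominator: 1 − (1 + 0.047/12)^(−84) = 0.279894
PMT = $16,000.00 × (0.047/12) / 0.279894
PMT = $223.89 per month

PMT = PV × r / (1-(1+r)^(-n)) = $223.89/month


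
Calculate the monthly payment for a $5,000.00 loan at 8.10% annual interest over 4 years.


Loan payment formula: PMT = PV × r / (1 − (1 + r)^(−n))
Monthly rate r = 0.081/12 = 0.00675, n = 48 months
Denominator: 1 − (1 + 0.081/12)^(−48) = 0.275962
PMT = $5,000.00 × (0.081/12) / 0.275962
PMT = $122.30 per month

PMT = PV × r / (1-(1+r)^(-n)) = $122.30/month


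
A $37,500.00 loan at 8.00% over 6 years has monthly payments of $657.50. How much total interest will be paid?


Total paid over the life of the loan = PMT × n.
Total paid = $657.50 × 72 = $47,340.00
Total interest = total paid − principal = $47,340.00 − $37,500.00 = $9,840.00

Total interest = (PMT × n) - PV = $9,840.00


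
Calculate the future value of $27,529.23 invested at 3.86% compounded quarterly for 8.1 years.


Compound interest formula: A = P(1 + r/n)^(nt)
A = $27,529.23 × (1 + 0.0386/4)^(4 × 8.1)
Growth factor: (1 + 0.0386/4)^32.4 = 1.365009
A = $27,529.23 × 1.365009
A = $37,577.65

A = P(1 + r/n)^(nt) = $37,577.65


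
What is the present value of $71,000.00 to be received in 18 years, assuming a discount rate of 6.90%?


Present value formula: PV = FV / (1 + r)^t
PV = $71,000.00 / (1 + 0.069)^18
PV = $71,000.00 / 3.323523
PV = $21,362.87

PV = FV / (1 + r)^t = $21,362.87


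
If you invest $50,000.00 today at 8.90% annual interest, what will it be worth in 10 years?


Future value formula: FV = PV × (1 + r)^t
FV = $50,000.00 × (1 + 0.089)^10
FV = $50,000.00 × 2.3457342
FV = $117,286.71

FV = PV × (1 + r)^t = $117,286.71


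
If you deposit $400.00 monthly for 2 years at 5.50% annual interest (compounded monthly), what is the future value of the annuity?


Future value of an ordinary annuity: FV = PMT × ((1 + r)^n − 1) / r
Monthly rate r = 0.055/12 ≈ 0.00458333, n = 24
FV = $400.00 × ((1 + 0.055/12)^24 − 1) / (0.055/12)
FV = $400.00 × 25.308560
FV = $10,123.42

FV = PMT × ((1+r)^n - 1)/r = $10,123.42


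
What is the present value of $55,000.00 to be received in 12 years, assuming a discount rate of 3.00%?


Present value formula: PV = FV / (1 + r)^t
PV = $55,000.00 / (1 + 0.03)^12
PV = $55,000.00 / 1.425761
PV = $38,575.89

PV = FV / (1 + r)^t = $38,575.89


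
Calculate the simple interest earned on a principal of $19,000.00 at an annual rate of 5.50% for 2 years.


Simple interest formula: I = P × r × t
I = $19,000.00 × 0.055 × 2
I = $2,090.00

I = P × r × t = $2,090.00


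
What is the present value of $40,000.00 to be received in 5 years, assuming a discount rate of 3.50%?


Present value formula: PV = FV / (1 + r)^t
PV = $40,000.00 / (1 + 0.035)^5
PV = $40,000.00 / 1.1876863
PV = $33,678.93

PV = FV / (1 + r)^t = $33,678.93


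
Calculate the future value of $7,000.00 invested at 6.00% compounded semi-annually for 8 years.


Compound interest formula: A = P(1 + r/n)^(nt)
A = $7,000.00 × (1 + 0.06/2)^(2 × 8)
Growth factor: (1 + 0.06/2)^16 = 1.60470644
A = $7,000.00 × 1.60470644
A = $11,232.95

A = P(1 + r/n)^(nt) = $11,232.95


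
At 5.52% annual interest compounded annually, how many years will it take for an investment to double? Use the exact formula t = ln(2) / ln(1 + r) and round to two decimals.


Doubling condition: (1 + r)^t = 2
Take ln of both sides: t × ln(1 + r) = ln(2)
t = ln(2) / ln(1 + r)
t = 0.693147 / 0.053730
t = 12.90

t = ln(2) / ln(1 + r) = 12.90 years


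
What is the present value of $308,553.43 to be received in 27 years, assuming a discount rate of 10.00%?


Present value formula: PV = FV / (1 + r)^t
PV = $308,553.43 / (1 + 0.1)^27
PV = $308,553.43 / 13.109994
PV = $23,535.74

PV = FV / (1 + r)^t = $23,535.74


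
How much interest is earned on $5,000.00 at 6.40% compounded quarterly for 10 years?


Compound interest earned = final amount − principal.
A = P(1 + r/n)^(nt) = $5,000.00 × (1 + 0.064/4)^(4 × 10) = $9,434.49
Interest = A − P = $9,434.49 − $5,000.00 = $4,434.49

Interest = A - P = $4,434.49


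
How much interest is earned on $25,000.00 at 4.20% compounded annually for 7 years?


Compound interest earned = final amount − principal.
A = P(1 + r/n)^(nt) = $25,000.00 × (1 + 0.042/1)^(1 × 7) = $33,343.72
Interest = A − P = $33,343.72 − $25,000.00 = $8,343.72

Interest = A - P = $8,343.72


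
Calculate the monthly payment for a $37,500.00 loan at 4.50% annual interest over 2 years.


Loan payment formula: PMT = PV × r / (1 − (1 + r)^(−n))
Monthly rate r = 0.045/12 = 0.00375, n = 24 months
Denominator: 1 − (1 + 0.045/12)^(−24) = 0.085915
PMT = $37,500.00 × (0.045/12) / 0.085915
PMT = $1,636.79 per month

PMT = PV × r / (1-(1+r)^(-n)) = $1,636.79/month


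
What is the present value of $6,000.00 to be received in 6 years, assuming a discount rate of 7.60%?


Present value formula: PV = FV / (1 + r)^t
PV = $6,000.00 / (1 + 0.076)^6
PV = $6,000.00 / 1.551935
PV = $3,866.14

PV = FV / (1 + r)^t = $3,866.14


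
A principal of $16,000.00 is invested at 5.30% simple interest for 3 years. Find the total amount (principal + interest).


Total amount formula: A = P(1 + rt) = P + P·r·t
Interest: I = P × r × t = $16,000.00 × 0.053 × 3 = $2,544.00
A = P + I = $16,000.00 + $2,544.00 = $18,544.00

A = P + I = P(1 + rt) = $18,544.00


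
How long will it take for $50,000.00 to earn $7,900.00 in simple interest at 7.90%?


Rearrange the simple interest formula for t:
I = P × r × t  ⇒  t = I / (P × r)
t = $7,900.00 / ($50,000.00 × 0.079)
t = 2

t = I/(P×r) = 2 years


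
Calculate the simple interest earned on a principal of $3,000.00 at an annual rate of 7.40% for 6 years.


Simple interest formula: I = P × r × t
I = $3,000.00 × 0.074 × 6
I = $1,332.00

I = P × r × t = $1,332.00


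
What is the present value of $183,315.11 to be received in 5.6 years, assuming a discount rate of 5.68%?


Present value formula: PV = FV / (1 + r)^t
PV = $183,315.11 / (1 + 0.0568)^5.6
PV = $183,315.11 / 1.3625728
PV = $134,536.01

PV = FV / (1 + r)^t = $134,536.01


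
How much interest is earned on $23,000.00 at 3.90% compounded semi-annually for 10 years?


Compound interest earned = final amount − principal.
A = P(1 + r/n)^(nt) = $23,000.00 × (1 + 0.039/2)^(2 × 10) = $33,843.28
Interest = A − P = $33,843.28 − $23,000.00 = $10,843.28

Interest = A - P = $10,843.28


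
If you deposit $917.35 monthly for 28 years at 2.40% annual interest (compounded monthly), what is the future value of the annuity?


Future value of an ordinary annuity: FV = PMT × ((1 + r)^n − 1) / r
Monthly rate r = 0.024/12 = 0.002, n = 336
FV = $917.35 × ((1 + 0.024/12)^336 − 1) / (0.024/12)
FV = $917.35 × 478.418011
FV = $438,876.76

FV = PMT × ((1+r)^n - 1)/r = $438,876.76


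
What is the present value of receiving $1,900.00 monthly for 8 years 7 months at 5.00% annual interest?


Present value of an ordinary annuity: PV = PMT × (1 − (1 + r)^(−n)) / r
Monthly rate r = 0.05/12 ≈ 0.00416667, n = 103
PV = $1,900.00 × (1 − (1 + 0.05/12)^(−103)) / (0.05/12)
PV = $1,900.00 × 83.608281
PV = $158,855.73

PV = PMT × (1-(1+r)^(-n))/r = $158,855.73


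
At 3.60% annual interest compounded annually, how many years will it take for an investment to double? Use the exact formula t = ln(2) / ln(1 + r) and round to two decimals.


Doubling condition: (1 + r)^t = 2
Take ln of both sides: t × ln(1 + r) = ln(2)
t = ln(2) / ln(1 + r)
t = 0.693147 / 0.035367
t = 19.60

t = ln(2) / ln(1 + r) = 19.60 years


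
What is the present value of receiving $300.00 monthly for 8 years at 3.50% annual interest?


Present value of an ordinary annuity: PV = PMT × (1 − (1 + r)^(−n)) / r
Monthly rate r = 0.035/12 ≈ 0.00291667, n = 96
PV = $300.00 × (1 − (1 + 0.035/12)^(−96)) / (0.035/12)
PV = $300.00 × 83.625663
PV = $25,087.70

PV = PMT × (1-(1+r)^(-n))/r = $25,087.70


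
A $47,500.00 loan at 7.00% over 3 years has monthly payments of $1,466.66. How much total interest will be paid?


Total paid over the life of the loan = PMT × n.
Total paid = $1,466.66 × 36 = $52,799.76
Total interest = total paid − principal = $52,799.76 − $47,500.00 = $5,299.76

Total interest = (PMT × n) - PV = $5,299.76


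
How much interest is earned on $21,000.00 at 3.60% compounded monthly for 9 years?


Compound interest earned = final amount − principal.
A = P(1 + r/n)^(nt) = $21,000.00 × (1 + 0.036/12)^(12 × 9) = $29,021.51
Interest = A − P = $29,021.51 − $21,000.00 = $8,021.51

Interest = A - P = $8,021.51


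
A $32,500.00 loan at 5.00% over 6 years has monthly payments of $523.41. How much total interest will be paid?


Total paid over the life of the loan = PMT × n.
Total paid = $523.41 × 72 = $37,685.52
Total interest = total paid − principal = $37,685.52 − $32,500.00 = $5,185.52

Total interest = (PMT × n) - PV = $5,185.52


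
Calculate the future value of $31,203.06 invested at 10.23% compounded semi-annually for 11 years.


Compound interest formula: A = P(1 + r/n)^(nt)
A = $31,203.06 × (1 + 0.1023/2)^(2 × 11)
Growth factor: (1 + 0.1023/2)^22 = 2.9965621
A = $31,203.06 × 2.9965621
A = $93,501.91

A = P(1 + r/n)^(nt) = $93,501.91


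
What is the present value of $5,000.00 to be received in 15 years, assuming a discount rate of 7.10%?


Present value formula: PV = FV / (1 + r)^t
PV = $5,000.00 / (1 + 0.071)^15
PV = $5,000.00 / 2.797964
PV = $1,787.01

PV = FV / (1 + r)^t = $1,787.01


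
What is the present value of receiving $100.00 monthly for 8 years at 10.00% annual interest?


Present value of an ordinary annuity: PV = PMT × (1 − (1 + r)^(−n)) / r
Monthly rate r = 0.1/12 ≈ 0.00833333, n = 96
PV = $100.00 × (1 − (1 + 0.1/12)^(−96)) / (0.1/12)
PV = $100.00 × 65.901488
PV = $6,590.15

PV = PMT × (1-(1+r)^(-n))/r = $6,590.15


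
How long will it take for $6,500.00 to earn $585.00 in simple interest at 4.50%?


Rearrange the simple interest formula for t:
I = P × r × t  ⇒  t = I / (P × r)
t = $585.00 / ($6,500.00 × 0.045)
t = 2

t = I/(P×r) = 2 years


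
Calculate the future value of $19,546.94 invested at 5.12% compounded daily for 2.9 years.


Compound interest formula: A = P(1 + r/n)^(nt)
A = $19,546.94 × (1 + 0.0512/365)^(365 × 2.9)
Growth factor: (1 + 0.0512/365)^1058.5 = 1.1600575
A = $19,546.94 × 1.1600575
A = $22,675.57

A = P(1 + r/n)^(nt) = $22,675.57


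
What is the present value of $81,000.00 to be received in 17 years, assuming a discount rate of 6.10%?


Present value formula: PV = FV / (1 + r)^t
PV = $81,000.00 / (1 + 0.061)^17
PV = $81,000.00 / 2.736286
PV = $29,602.17

PV = FV / (1 + r)^t = $29,602.17


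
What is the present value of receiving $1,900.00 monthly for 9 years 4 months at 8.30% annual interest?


Present value of an ordinary annuity: PV = PMT × (1 − (1 + r)^(−n)) / r
Monthly rate r = 0.083/12 ≈ 0.00691667, n = 112
PV = $1,900.00 × (1 − (1 + 0.083/12)^(−112)) / (0.083/12)
PV = $1,900.00 × 77.7704077
PV = $147,763.77

PV = PMT × (1-(1+r)^(-n))/r = $147,763.77


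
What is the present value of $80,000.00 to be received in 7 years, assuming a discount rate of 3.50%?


Present value formula: PV = FV / (1 + r)^t
PV = $80,000.00 / (1 + 0.035)^7
PV = $80,000.00 / 1.2722793
PV = $62,879.28

PV = FV / (1 + r)^t = $62,879.28


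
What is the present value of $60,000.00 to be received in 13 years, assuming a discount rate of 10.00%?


Present value formula: PV = FV / (1 + r)^t
PV = $60,000.00 / (1 + 0.1)^13
PV = $60,000.00 / 3.452271
PV = $17,379.86

PV = FV / (1 + r)^t = $17,379.86


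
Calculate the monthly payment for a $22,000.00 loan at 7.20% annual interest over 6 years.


Loan payment formula: PMT = PV × r / (1 − (1 + r)^(−n))
Monthly rate r = 0.072/12 = 0.006, n = 72 months
Denominator: 1 − (1 + 0.072/12)^(−72) = 0.349952
PMT = $22,000.00 × (0.072/12) / 0.349952
PMT = $377.19 per month

PMT = PV × r / (1-(1+r)^(-n)) = $377.19/month


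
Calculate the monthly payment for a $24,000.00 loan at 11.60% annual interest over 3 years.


Loan payment formula: PMT = PV × r / (1 − (1 + r)^(−n))
Monthly rate r = 0.116/12 ≈ 0.00966667, n = 36 months
Denominator: 1 − (1 + 0.116/12)^(−36) = 0.292720
PMT = $24,000.00 × (0.116/12) / 0.292720
PMT = $792.57 per month

PMT = PV × r / (1-(1+r)^(-n)) = $792.57/month


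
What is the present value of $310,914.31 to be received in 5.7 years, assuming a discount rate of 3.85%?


Present value formula: PV = FV / (1 + r)^t
PV = $310,914.31 / (1 + 0.0385)^5.7
PV = $310,914.31 / 1.24027233
PV = $250,682.29

PV = FV / (1 + r)^t = $250,682.29


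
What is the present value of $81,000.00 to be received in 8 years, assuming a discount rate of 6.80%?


Present value formula: PV = FV / (1 + r)^t
PV = $81,000.00 / (1 + 0.068)^8
PV = $81,000.00 / 1.6926611
PV = $47,853.64

PV = FV / (1 + r)^t = $47,853.64


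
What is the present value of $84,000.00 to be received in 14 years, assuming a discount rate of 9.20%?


Present value formula: PV = FV / (1 + r)^t
PV = $84,000.00 / (1 + 0.092)^14
PV = $84,000.00 / 3.428601
PV = $24,499.79

PV = FV / (1 + r)^t = $24,499.79


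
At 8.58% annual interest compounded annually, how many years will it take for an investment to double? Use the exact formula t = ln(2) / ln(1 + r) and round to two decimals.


Doubling condition: (1 + r)^t = 2
Take ln of both sides: t × ln(1 + r) = ln(2)
t = ln(2) / ln(1 + r)
t = 0.693147 / 0.082317
t = 8.42

t = ln(2) / ln(1 + r) = 8.42 years


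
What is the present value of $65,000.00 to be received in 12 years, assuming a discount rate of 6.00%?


Present value formula: PV = FV / (1 + r)^t
PV = $65,000.00 / (1 + 0.06)^12
PV = $65,000.00 / 2.0121965
PV = $32,303.01

PV = FV / (1 + r)^t = $32,303.01


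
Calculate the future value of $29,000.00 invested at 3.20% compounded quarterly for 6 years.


Compound interest formula: A = P(1 + r/n)^(nt)
A = $29,000.00 × (1 + 0.032/4)^(4 × 6)
Growth factor: (1 + 0.032/4)^24 = 1.2107452
A = $29,000.00 × 1.2107452
A = $35,111.61

A = P(1 + r/n)^(nt) = $35,111.61


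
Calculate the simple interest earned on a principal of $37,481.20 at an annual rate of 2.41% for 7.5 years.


Simple interest formula: I = P × r × t
I = $37,481.20 × 0.0241 × 7.5
I = $6,774.73

I = P × r × t = $6,774.73


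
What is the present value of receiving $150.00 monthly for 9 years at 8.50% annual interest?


Present value of an ordinary annuity: PV = PMT × (1 − (1 + r)^(−n)) / r
Monthly rate r = 0.085/12 ≈ 0.00708333, n = 108
PV = $150.00 × (1 − (1 + 0.085/12)^(−108)) / (0.085/12)
PV = $150.00 × 75.304875
PV = $11,295.73

PV = PMT × (1-(1+r)^(-n))/r = $11,295.73


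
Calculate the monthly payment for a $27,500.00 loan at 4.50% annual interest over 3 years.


Loan payment formula: PMT = PV × r / (1 − (1 + r)^(−n))
Monthly rate r = 0.045/12 = 0.00375, n = 36 months
Denominator: 1 − (1 + 0.045/12)^(−36) = 0.126063
PMT = $27,500.00 × (0.045/12) / 0.126063
PMT = $818.04 per month

PMT = PV × r / (1-(1+r)^(-n)) = $818.04/month


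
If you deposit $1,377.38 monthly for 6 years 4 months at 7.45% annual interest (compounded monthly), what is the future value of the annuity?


Future value of an ordinary annuity: FV = PMT × ((1 + r)^n − 1) / r
Monthly rate r = 0.0745/12 ≈ 0.00620833, n = 76
FV = $1,377.38 × ((1 + 0.0745/12)^76 − 1) / (0.0745/12)
FV = $1,377.38 × 96.739949
FV = $133,247.67

FV = PMT × ((1+r)^n - 1)/r = $133,247.67


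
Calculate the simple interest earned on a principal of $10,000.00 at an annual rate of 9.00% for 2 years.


Simple interest formula: I = P × r × t
I = $10,000.00 × 0.09 × 2
I = $1,800.00

I = P × r × t = $1,800.00


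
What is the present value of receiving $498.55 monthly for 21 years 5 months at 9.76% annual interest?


Present value of an ordinary annuity: PV = PMT × (1 − (1 + r)^(−n)) / r
Monthly rate r = 0.0976/12 ≈ 0.00813333, n = 257
PV = $498.55 × (1 − (1 + 0.0976/12)^(−257)) / (0.0976/12)
PV = $498.55 × 107.618356
PV = $53,653.13

PV = PMT × (1-(1+r)^(-n))/r = $53,653.13


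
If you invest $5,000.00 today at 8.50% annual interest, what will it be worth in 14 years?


Future value formula: FV = PV × (1 + r)^t
FV = $5,000.00 × (1 + 0.085)^14
FV = $5,000.00 × 3.133404
FV = $15,667.02

FV = PV × (1 + r)^t = $15,667.02


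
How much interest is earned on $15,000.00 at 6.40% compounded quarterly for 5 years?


Compound interest earned = final amount − principal.
A = P(1 + r/n)^(nt) = $15,000.00 × (1 + 0.064/4)^(4 × 5) = $20,604.66
Interest = A − P = $20,604.66 − $15,000.00 = $5,604.66

Interest = A - P = $5,604.66


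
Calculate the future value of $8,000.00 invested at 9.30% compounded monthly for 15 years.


Compound interest formula: A = P(1 + r/n)^(nt)
A = $8,000.00 × (1 + 0.093/12)^(12 × 15)
Growth factor: (1 + 0.093/12)^180 = 4.0133333
A = $8,000.00 × 4.0133333
A = $32,106.67

A = P(1 + r/n)^(nt) = $32,106.67


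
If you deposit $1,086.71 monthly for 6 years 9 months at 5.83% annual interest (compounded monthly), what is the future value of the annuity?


Future value of an ordinary annuity: FV = PMT × ((1 + r)^n − 1) / r
Monthly rate r = 0.0583/12 ≈ 0.00485833, n = 81
FV = $1,086.71 × ((1 + 0.0583/12)^81 − 1) / (0.0583/12)
FV = $1,086.71 × 98.960829
FV = $107,541.72

FV = PMT × ((1+r)^n - 1)/r = $107,541.72


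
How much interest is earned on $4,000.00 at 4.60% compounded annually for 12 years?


Compound interest earned = final amount − principal.
A = P(1 + r/n)^(nt) = $4,000.00 × (1 + 0.046/1)^(1 × 12) = $6,861.83
Interest = A − P = $6,861.83 − $4,000.00 = $2,861.83

Interest = A - P = $2,861.83


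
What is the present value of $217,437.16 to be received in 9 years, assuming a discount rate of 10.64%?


Present value formula: PV = FV / (1 + r)^t
PV = $217,437.16 / (1 + 0.1064)^9
PV = $217,437.16 / 2.4843313
PV = $87,523.42

PV = FV / (1 + r)^t = $87,523.42


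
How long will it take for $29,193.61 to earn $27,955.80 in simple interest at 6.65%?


Rearrange the simple interest formula for t:
I = P × r × t  ⇒  t = I / (P × r)
t = $27,955.80 / ($29,193.61 × 0.0665)
t = 14.4

t = I/(P×r) = 14.4 years


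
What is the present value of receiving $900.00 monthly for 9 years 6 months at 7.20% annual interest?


Present value of an ordinary annuity: PV = PMT × (1 − (1 + r)^(−n)) / r
Monthly rate r = 0.072/12 = 0.006, n = 114
PV = $900.00 × (1 − (1 + 0.072/12)^(−114)) / (0.072/12)
PV = $900.00 × 82.395511
PV = $74,155.96

PV = PMT × (1-(1+r)^(-n))/r = $74,155.96


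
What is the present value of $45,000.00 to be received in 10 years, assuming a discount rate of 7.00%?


Present value formula: PV = FV / (1 + r)^t
PV = $45,000.00 / (1 + 0.07)^10
PV = $45,000.00 / 1.967151
PV = $22,875.72

PV = FV / (1 + r)^t = $22,875.72


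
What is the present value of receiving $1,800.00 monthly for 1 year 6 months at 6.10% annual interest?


Present value of an ordinary annuity: PV = PMT × (1 − (1 + r)^(−n)) / r
Monthly rate r = 0.061/12 ≈ 0.00508333, n = 18
PV = $1,800.00 × (1 − (1 + 0.061/12)^(−18)) / (0.061/12)
PV = $1,800.00 × 17.159439
PV = $30,886.99

PV = PMT × (1-(1+r)^(-n))/r = $30,886.99


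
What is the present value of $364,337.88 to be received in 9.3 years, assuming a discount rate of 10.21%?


Present value formula: PV = FV / (1 + r)^t
PV = $364,337.88 / (1 + 0.1021)^9.3
PV = $364,337.88 / 2.46976324
PV = $147,519.35

PV = FV / (1 + r)^t = $147,519.35


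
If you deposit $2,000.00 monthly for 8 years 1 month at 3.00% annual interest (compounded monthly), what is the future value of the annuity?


Future value of an ordinary annuity: FV = PMT × ((1 + r)^n − 1) / r
Monthly rate r = 0.03/12 = 0.0025, n = 97
FV = $2,000.00 × ((1 + 0.03/12)^97 − 1) / (0.03/12)
FV = $2,000.00 × 109.618255
FV = $219,236.51

FV = PMT × ((1+r)^n - 1)/r = $219,236.51


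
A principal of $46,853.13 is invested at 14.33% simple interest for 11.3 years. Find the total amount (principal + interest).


Total amount formula: A = P(1 + rt) = P + P·r·t
Interest: I = P × r × t = $46,853.13 × 0.1433 × 11.3 = $75,868.80
A = P + I = $46,853.13 + $75,868.80 = $122,721.93

A = P + I = P(1 + rt) = $122,721.93


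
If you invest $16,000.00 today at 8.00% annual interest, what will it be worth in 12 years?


Future value formula: FV = PV × (1 + r)^t
FV = $16,000.00 × (1 + 0.08)^12
FV = $16,000.00 × 2.518170
FV = $40,290.72

FV = PV × (1 + r)^t = $40,290.72


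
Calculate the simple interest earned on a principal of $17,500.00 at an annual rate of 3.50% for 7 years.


Simple interest formula: I = P × r × t
I = $17,500.00 × 0.035 × 7
I = $4,287.50

I = P × r × t = $4,287.50


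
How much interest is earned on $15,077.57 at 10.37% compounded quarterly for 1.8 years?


Compound interest earned = final amount − principal.
A = P(1 + r/n)^(nt) = $15,077.57 × (1 + 0.1037/4)^(4 × 1.8) = $18,128.58
Interest = A − P = $18,128.58 − $15,077.57 = $3,051.01

Interest = A - P = $3,051.01


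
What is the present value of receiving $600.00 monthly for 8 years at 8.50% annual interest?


Present value of an ordinary annuity: PV = PMT × (1 − (1 + r)^(−n)) / r
Monthly rate r = 0.085/12 ≈ 0.00708333, n = 96
PV = $600.00 × (1 − (1 + 0.085/12)^(−96)) / (0.085/12)
PV = $600.00 × 69.4824254
PV = $41,689.46

PV = PMT × (1-(1+r)^(-n))/r = $41,689.46


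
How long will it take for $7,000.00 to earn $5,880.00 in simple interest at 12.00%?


Rearrange the simple interest formula for t:
I = P × r × t  ⇒  t = I / (P × r)
t = $5,880.00 / ($7,000.00 × 0.12)
t = 7

t = I/(P×r) = 7 years


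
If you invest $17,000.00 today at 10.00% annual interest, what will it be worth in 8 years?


Future value formula: FV = PV × (1 + r)^t
FV = $17,000.00 × (1 + 0.1)^8
FV = $17,000.00 × 2.143589
FV = $36,441.01

FV = PV × (1 + r)^t = $36,441.01


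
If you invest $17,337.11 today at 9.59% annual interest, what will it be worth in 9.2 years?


Future value formula: FV = PV × (1 + r)^t
FV = $17,337.11 × (1 + 0.0959)^9.2
FV = $17,337.11 × 2.322162
FV = $40,259.58

FV = PV × (1 + r)^t = $40,259.58


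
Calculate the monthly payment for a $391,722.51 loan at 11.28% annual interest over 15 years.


Loan payment formula: PMT = PV × r / (1 − (1 + r)^(−n))
Monthly rate r = 0.1128/12 = 0.0094, n = 180 months
Denominator: 1 − (1 + 0.1128/12)^(−180) = 0.814388
PMT = $391,722.51 × (0.1128/12) / 0.814388
PMT = $4,521.42 per month

PMT = PV × r / (1-(1+r)^(-n)) = $4,521.42/month


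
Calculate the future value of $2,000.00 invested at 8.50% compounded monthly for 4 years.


Compound interest formula: A = P(1 + r/n)^(nt)
A = $2,000.00 × (1 + 0.085/12)^(12 × 4)
Growth factor: (1 + 0.085/12)^48 = 1.403265
A = $2,000.00 × 1.403265
A = $2,806.53

A = P(1 + r/n)^(nt) = $2,806.53


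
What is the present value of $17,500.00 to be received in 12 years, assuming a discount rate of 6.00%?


Present value formula: PV = FV / (1 + r)^t
PV = $17,500.00 / (1 + 0.06)^12
PV = $17,500.00 / 2.0121965
PV = $8,696.96

PV = FV / (1 + r)^t = $8,696.96


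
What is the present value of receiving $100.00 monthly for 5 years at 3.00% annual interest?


Present value of an ordinary annuity: PV = PMT × (1 − (1 + r)^(−n)) / r
Monthly rate r = 0.03/12 = 0.0025, n = 60
PV = $100.00 × (1 − (1 + 0.03/12)^(−60)) / (0.03/12)
PV = $100.00 × 55.652358
PV = $5,565.24

PV = PMT × (1-(1+r)^(-n))/r = $5,565.24


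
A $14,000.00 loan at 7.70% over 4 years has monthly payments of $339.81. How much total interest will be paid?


Total paid over the life of the loan = PMT × n.
Total paid = $339.81 × 48 = $16,310.88
Total interest = total paid − principal = $16,310.88 − $14,000.00 = $2,310.88

Total interest = (PMT × n) - PV = $2,310.88


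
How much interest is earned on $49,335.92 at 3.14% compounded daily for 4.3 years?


Compound interest earned = final amount − principal.
A = P(1 + r/n)^(nt) = $49,335.92 × (1 + 0.0314/365)^(365 × 4.3) = $56,467.58
Interest = A − P = $56,467.58 − $49,335.92 = $7,131.66

Interest = A - P = $7,131.66


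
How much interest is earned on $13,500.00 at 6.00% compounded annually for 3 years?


Compound interest earned = final amount − principal.
A = P(1 + r/n)^(nt) = $13,500.00 × (1 + 0.06/1)^(1 × 3) = $16,078.72
Interest = A − P = $16,078.72 − $13,500.00 = $2,578.72

Interest = A - P = $2,578.72


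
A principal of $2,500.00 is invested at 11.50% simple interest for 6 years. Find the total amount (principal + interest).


Total amount formula: A = P(1 + rt) = P + P·r·t
Interest: I = P × r × t = $2,500.00 × 0.115 × 6 = $1,725.00
A = P + I = $2,500.00 + $1,725.00 = $4,225.00

A = P + I = P(1 + rt) = $4,225.00


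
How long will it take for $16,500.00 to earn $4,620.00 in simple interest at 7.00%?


Rearrange the simple interest formula for t:
I = P × r × t  ⇒  t = I / (P × r)
t = $4,620.00 / ($16,500.00 × 0.07)
t = 4

t = I/(P×r) = 4 years


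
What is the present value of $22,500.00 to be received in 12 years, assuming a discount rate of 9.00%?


Present value formula: PV = FV / (1 + r)^t
PV = $22,500.00 / (1 + 0.09)^12
PV = $22,500.00 / 2.812665
PV = $7,999.53

PV = FV / (1 + r)^t = $7,999.53


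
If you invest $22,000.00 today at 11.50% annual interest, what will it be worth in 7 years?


Future value formula: FV = PV × (1 + r)^t
FV = $22,000.00 × (1 + 0.115)^7
FV = $22,000.00 × 2.142516
FV = $47,135.35

FV = PV × (1 + r)^t = $47,135.35


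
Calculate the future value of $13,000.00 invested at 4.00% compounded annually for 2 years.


Compound interest formula: A = P(1 + r/n)^(nt)
A = $13,000.00 × (1 + 0.04/1)^(1 × 2)
Growth factor: (1 + 0.04/1)^2 = 1.081600
A = $13,000.00 × 1.081600
A = $14,060.80

A = P(1 + r/n)^(nt) = $14,060.80


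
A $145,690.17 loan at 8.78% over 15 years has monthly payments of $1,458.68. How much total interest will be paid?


Total paid over the life of the loan = PMT × n.
Total paid = $1,458.68 × 180 = $262,562.40
Total interest = total paid − principal = $262,562.40 − $145,690.17 = $116,872.23

Total interest = (PMT × n) - PV = $116,872.23


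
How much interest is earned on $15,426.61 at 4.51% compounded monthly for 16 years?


Compound interest earned = final amount − principal.
A = P(1 + r/n)^(nt) = $15,426.61 × (1 + 0.0451/12)^(12 × 16) = $31,700.78
Interest = A − P = $31,700.78 − $15,426.61 = $16,274.17

Interest = A - P = $16,274.17


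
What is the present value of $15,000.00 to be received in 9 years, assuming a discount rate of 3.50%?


Present value formula: PV = FV / (1 + r)^t
PV = $15,000.00 / (1 + 0.035)^9
PV = $15,000.00 / 1.3628974
PV = $11,005.96

PV = FV / (1 + r)^t = $11,005.96


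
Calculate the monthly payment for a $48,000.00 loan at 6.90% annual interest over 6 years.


Loan payment formula: PMT = PV × r / (1 − (1 + r)^(−n))
Monthly rate r = 0.069/12 = 0.00575, n = 72 months
Denominator: 1 − (1 + 0.069/12)^(−72) = 0.338215
PMT = $48,000.00 × (0.069/12) / 0.338215
PMT = $816.05 per month

PMT = PV × r / (1-(1+r)^(-n)) = $816.05/month


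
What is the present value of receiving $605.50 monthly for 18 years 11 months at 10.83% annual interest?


Present value of an ordinary annuity: PV = PMT × (1 − (1 + r)^(−n)) / r
Monthly rate r = 0.1083/12 = 0.009025, n = 227
PV = $605.50 × (1 − (1 + 0.1083/12)^(−227)) / (0.1083/12)
PV = $605.50 × 96.388298
PV = $58,363.11

PV = PMT × (1-(1+r)^(-n))/r = $58,363.11


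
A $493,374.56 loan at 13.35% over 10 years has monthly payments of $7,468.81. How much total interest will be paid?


Total paid over the life of the loan = PMT × n.
Total paid = $7,468.81 × 120 = $896,257.20
Total interest = total paid − principal = $896,257.20 − $493,374.56 = $402,882.64

Total interest = (PMT × n) - PV = $402,882.64


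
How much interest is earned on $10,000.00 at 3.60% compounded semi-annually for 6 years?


Compound interest earned = final amount − principal.
A = P(1 + r/n)^(nt) = $10,000.00 × (1 + 0.036/2)^(2 × 6) = $12,387.21
Interest = A − P = $12,387.21 − $10,000.00 = $2,387.21

Interest = A - P = $2,387.21


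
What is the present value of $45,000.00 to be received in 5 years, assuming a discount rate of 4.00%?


Present value formula: PV = FV / (1 + r)^t
PV = $45,000.00 / (1 + 0.04)^5
PV = $45,000.00 / 1.216653
PV = $36,986.72

PV = FV / (1 + r)^t = $36,986.72


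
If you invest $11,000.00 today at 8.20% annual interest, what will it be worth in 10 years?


Future value formula: FV = PV × (1 + r)^t
FV = $11,000.00 × (1 + 0.082)^10
FV = $11,000.00 × 2.199240
FV = $24,191.64

FV = PV × (1 + r)^t = $24,191.64


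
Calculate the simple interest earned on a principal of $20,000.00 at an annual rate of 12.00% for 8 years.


Simple interest formula: I = P × r × t
I = $20,000.00 × 0.12 × 8
I = $19,200.00

I = P × r × t = $19,200.00


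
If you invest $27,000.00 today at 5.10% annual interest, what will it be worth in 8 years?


Future value formula: FV = PV × (1 + r)^t
FV = $27,000.00 × (1 + 0.051)^8
FV = $27,000.00 × 1.488750
FV = $40,196.25

FV = PV × (1 + r)^t = $40,196.25


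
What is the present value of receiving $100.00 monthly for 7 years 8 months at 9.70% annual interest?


Present value of an ordinary annuity: PV = PMT × (1 − (1 + r)^(−n)) / r
Monthly rate r = 0.097/12 ≈ 0.00808333, n = 92
PV = $100.00 × (1 − (1 + 0.097/12)^(−92)) / (0.097/12)
PV = $100.00 × 64.726891
PV = $6,472.69

PV = PMT × (1-(1+r)^(-n))/r = $6,472.69


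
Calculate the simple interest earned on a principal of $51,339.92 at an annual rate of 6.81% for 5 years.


Simple interest formula: I = P × r × t
I = $51,339.92 × 0.0681 × 5
I = $17,481.24

I = P × r × t = $17,481.24


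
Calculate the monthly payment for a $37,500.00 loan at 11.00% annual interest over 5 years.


Loan payment formula: PMT = PV × r / (1 − (1 + r)^(−n))
Monthly rate r = 0.11/12 ≈ 0.00916667, n = 60 months
Denominator: 1 − (1 + 0.11/12)^(−60) = 0.421603
PMT = $37,500.00 × (0.11/12) / 0.421603
PMT = $815.34 per month

PMT = PV × r / (1-(1+r)^(-n)) = $815.34/month
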